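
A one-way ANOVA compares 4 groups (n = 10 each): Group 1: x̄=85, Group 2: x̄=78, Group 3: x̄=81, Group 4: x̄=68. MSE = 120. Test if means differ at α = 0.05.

Grand mean = 78.0. SS_between = 1580.0, MS_between = 526.67. F = 4.389, F_crit ≈ 2.866. Reject H₀.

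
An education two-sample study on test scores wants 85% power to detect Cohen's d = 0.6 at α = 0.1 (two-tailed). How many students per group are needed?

z_{α/2} = 1.645, z_β = Φ⁻¹(0.85) = 1.036. For medium effect (d = 0.6): n per group = 2(z_{α/2} + z_β)²/d² = 2(1.645 + 1.036)²/0.6² = 39.9 → 40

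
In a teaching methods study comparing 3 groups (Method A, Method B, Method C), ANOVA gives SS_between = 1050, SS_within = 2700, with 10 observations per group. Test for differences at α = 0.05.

df_between = 2, df_within = 27. F = MS_between/MS_within = 525.0/100.0 = 5.25. F_crit ≈ 3.354. Reject H₀. At least one mean differs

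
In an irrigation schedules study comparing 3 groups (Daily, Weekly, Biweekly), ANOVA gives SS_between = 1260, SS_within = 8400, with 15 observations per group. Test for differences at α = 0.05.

df_between = 2, df_within = 42. F = MS_between/MS_within = 630.0/200.0 = 3.15. F_crit ≈ 3.22. Fail to reject H₀.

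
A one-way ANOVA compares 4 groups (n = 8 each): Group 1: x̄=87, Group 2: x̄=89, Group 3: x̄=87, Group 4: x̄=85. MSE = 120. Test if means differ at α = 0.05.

Grand mean = 87.0. SS_between = 64.0, MS_between = 21.33. F = 0.178, F_crit ≈ 2.947. Fail to reject H₀.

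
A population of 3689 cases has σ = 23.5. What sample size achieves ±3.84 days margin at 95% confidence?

Without FPC: n₀ = (1.96×23.5/3.84)² = 143.875. With FPC: n = n₀N/(n₀+N-1) = 138.5 → n = 139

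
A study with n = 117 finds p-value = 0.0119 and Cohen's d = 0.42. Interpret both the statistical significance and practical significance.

Statistically significant (p = 0.0119 < 0.05). Cohen's d = 0.42 indicates a small effect size. Both statistical and practical significance should be considered.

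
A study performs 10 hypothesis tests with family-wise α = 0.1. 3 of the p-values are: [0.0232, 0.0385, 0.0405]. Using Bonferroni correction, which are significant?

Bonferroni α = 0.1/10 = 0.01. None of the given p-values are significant.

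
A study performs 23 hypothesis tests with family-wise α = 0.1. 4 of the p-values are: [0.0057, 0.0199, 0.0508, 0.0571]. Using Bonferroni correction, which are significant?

Bonferroni α = 0.1/23 = 0.00435. None of the given p-values are significant.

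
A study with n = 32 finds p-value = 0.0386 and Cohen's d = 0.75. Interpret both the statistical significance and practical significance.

Statistically significant (p = 0.0386 < 0.05). Cohen's d = 0.75 indicates a medium effect size. Both statistical and practical significance should be considered.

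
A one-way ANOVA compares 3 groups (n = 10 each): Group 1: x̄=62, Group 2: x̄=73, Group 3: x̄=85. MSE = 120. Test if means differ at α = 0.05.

Grand mean = 73.33. SS_between = 2646.67, MS_between = 1323.33. F = 11.028, F_crit ≈ 3.354. Reject H₀.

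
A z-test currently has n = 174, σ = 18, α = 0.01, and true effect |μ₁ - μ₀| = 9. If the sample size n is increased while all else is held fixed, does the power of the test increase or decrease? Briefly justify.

Power increases: a larger n shrinks the standard error σ/√n, moving the sampling distribution under H₁ further from the critical value.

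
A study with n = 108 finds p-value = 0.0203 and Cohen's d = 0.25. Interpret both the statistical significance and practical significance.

Statistically significant (p = 0.0203 < 0.05). Cohen's d = 0.25 indicates a small effect size. Both statistical and practical significance should be considered.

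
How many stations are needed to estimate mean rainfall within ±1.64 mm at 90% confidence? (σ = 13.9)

n = (z*σ/E)² = (1.645×13.9/1.64)² = 194.4 → n = 195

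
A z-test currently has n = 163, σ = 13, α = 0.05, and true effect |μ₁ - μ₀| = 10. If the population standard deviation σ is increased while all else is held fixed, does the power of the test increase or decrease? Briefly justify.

Power decreases: a larger σ inflates the standard error σ/√n, pulling the sampling distribution under H₁ back toward the critical value.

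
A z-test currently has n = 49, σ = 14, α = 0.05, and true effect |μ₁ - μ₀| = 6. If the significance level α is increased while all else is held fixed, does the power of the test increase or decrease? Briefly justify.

Power increases: a larger α lowers the critical value, so more of the H₁ sampling distribution falls in the rejection region.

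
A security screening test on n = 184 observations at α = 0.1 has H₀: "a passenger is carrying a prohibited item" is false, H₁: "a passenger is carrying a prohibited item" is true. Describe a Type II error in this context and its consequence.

Type II error: failing to reject H₀ when it is false — concluding that a passenger is carrying a prohibited item is not supported when in fact it is. Consequence: letting a prohibited item through — security breach.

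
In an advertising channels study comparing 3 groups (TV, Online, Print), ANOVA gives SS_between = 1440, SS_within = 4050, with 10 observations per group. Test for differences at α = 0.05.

df_between = 2, df_within = 27. F = MS_between/MS_within = 720.0/150.0 = 4.8. F_crit ≈ 3.354. Reject H₀. At least one mean differs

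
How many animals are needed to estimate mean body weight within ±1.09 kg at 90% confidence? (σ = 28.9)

n = (z*σ/E)² = (1.645×28.9/1.09)² = 1902.3 → n = 1903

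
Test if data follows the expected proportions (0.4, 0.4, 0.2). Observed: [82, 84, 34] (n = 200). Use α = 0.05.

Expected: [80.0, 80.0, 40.0]. χ² = 1.15. df = 2, critical = 5.991. Fail to reject H₀.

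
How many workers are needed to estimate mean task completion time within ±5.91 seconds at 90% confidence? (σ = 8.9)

n = (z*σ/E)² = (1.645×8.9/5.91)² = 6.1 → n = 7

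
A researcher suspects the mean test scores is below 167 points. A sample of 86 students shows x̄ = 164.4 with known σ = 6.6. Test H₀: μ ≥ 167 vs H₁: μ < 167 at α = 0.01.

z = -3.653. Critical value: -2.33. Reject H₀.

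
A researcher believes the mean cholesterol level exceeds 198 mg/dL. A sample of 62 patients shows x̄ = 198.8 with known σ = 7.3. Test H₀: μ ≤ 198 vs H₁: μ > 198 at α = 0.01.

z = 0.863. Critical value: 2.33. Fail to reject H₀.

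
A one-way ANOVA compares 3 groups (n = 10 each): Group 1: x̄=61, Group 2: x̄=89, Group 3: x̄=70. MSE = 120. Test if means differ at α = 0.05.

Grand mean = 73.33. SS_between = 4086.67, MS_between = 2043.33. F = 17.028, F_crit ≈ 3.354. Reject H₀.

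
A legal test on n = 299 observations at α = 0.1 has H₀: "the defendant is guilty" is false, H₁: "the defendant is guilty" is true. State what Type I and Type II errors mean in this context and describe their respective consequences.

Type I (false positive): concluding that the defendant is guilty when it is not — convicting an innocent person. Type II (false negative): failing to conclude that the defendant is guilty when it is — acquitting a guilty person. Which is costlier depends on domain priorities and is a judgement call rather than a statistical fact.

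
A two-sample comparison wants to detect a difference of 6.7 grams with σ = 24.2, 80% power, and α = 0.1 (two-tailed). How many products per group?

n per group = 2(z_α/2 + z_β)²σ²/d² = 2×(1.645 + 0.84)²×24.2²/6.7² = 161.1 → n = 162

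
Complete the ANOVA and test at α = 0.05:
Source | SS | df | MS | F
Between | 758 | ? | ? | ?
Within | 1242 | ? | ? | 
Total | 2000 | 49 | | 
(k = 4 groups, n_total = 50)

df_between = 3, df_within = 46. MS_between = 252.67, MS_within = 27.0. F = 9.358, F_crit ≈ 2.807. Reject H₀.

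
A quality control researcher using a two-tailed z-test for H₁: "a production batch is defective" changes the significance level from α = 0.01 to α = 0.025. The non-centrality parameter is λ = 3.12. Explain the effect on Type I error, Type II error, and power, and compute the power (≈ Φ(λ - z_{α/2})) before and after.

Increasing α from 0.01 to 0.025:
• Type I error rate increases (α is the Type I rate by definition).
• Critical value moves from z_{α/2} = 2.576 to 2.241, so power = Φ(λ - z_{α/2}) goes from Φ(3.12 - 2.576) = 0.707 to Φ(3.12 - 2.241) = 0.81.
• Type II error rate β = 1 - power therefore decreases (0.293 → 0.19).
Appropriate when false negatives are costly — here, shipping a defective batch — faulty products reach customers.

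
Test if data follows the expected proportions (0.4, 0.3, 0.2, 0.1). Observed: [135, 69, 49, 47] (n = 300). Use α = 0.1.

Expected: [120.0, 90.0, 60.0, 30.0]. χ² = 18.425. df = 3, critical = 6.251. Reject H₀.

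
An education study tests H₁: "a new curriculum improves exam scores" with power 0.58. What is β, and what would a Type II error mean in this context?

β = 1 - power = 1 - 0.58 = 0.42. A Type II error is failing to reject H₀ when H₀ is false (false negative) — here, failing to conclude that a new curriculum improves exam scores when in fact it is true. Consequence: keeping the old curriculum when the new one would have helped students.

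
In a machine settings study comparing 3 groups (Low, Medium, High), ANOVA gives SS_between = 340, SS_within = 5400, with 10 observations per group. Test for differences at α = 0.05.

df_between = 2, df_within = 27. F = MS_between/MS_within = 170.0/200.0 = 0.85. F_crit ≈ 3.354. Fail to reject H₀.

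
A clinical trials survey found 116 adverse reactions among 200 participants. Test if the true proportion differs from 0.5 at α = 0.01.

p̂ = 0.58, p₀ = 0.5. z = (p̂ - p₀)/√(p₀(1-p₀)/n) = 2.263. Critical: ±2.576. Fail to reject H₀.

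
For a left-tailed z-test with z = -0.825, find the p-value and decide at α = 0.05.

p = P(Z < -0.825) = Φ(-0.825) ≈ 0.2047. Since p ≥ 0.05, fail to reject H₀ (not significant) at α = 0.05.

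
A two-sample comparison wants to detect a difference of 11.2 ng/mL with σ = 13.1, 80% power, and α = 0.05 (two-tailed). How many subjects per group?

n per group = 2(z_α/2 + z_β)²σ²/d² = 2×(1.96 + 0.84)²×13.1²/11.2² = 21.5 → n = 22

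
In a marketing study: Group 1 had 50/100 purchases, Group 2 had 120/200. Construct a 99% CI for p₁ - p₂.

p̂₁ = 0.5, p̂₂ = 0.6. Difference = -0.1. CI = (-0.257, 0.057)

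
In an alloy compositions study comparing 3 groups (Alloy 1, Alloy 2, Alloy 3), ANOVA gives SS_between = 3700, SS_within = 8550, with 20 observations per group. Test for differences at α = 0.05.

df_between = 2, df_within = 57. F = MS_between/MS_within = 1850.0/150.0 = 12.333. F_crit ≈ 3.159. Reject H₀. At least one mean differs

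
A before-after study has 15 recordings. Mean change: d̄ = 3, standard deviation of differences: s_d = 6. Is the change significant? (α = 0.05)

t = d̄/(s_d/√n) = 3/(6/√15) = 1.936. df = 14, critical t = ±2.145. Fail to reject H₀.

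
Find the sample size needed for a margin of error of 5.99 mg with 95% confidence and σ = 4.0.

n = (z*σ/E)² = (1.96×4.0/5.99)² = 1.7 → n = 2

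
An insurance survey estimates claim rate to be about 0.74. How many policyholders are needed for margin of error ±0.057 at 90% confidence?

n = z²p(1-p)/E² = 1.645²×0.74×0.26/0.057² = 160.2 → n = 161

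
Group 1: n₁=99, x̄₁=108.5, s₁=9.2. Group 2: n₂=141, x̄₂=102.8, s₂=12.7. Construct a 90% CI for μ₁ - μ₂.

Difference = 5.7. SE = √(9.2²/99 + 12.7²/141) = 1.414. CI = (3.37, 8.03)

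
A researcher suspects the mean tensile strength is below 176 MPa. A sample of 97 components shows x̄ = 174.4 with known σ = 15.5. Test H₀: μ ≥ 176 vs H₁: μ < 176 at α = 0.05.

z = -1.017. Critical value: -1.645. Fail to reject H₀.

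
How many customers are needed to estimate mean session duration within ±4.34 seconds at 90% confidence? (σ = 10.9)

n = (z*σ/E)² = (1.645×10.9/4.34)² = 17.1 → n = 18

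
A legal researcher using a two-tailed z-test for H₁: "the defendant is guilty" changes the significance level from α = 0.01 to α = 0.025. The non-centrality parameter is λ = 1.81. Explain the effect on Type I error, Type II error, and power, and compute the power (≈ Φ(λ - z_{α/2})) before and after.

Increasing α from 0.01 to 0.025:
• Type I error rate increases (α is the Type I rate by definition).
• Critical value moves from z_{α/2} = 2.576 to 2.241, so power = Φ(λ - z_{α/2}) goes from Φ(1.81 - 2.576) = 0.222 to Φ(1.81 - 2.241) = 0.333.
• Type II error rate β = 1 - power therefore decreases (0.778 → 0.667).
Appropriate when false negatives are costly — here, acquitting a guilty person.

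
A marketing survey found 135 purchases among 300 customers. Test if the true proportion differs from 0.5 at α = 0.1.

p̂ = 0.45, p₀ = 0.5. z = (p̂ - p₀)/√(p₀(1-p₀)/n) = -1.732. Critical: ±1.645. Reject H₀.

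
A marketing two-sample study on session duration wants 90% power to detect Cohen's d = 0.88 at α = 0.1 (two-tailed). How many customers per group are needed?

z_{α/2} = 1.645, z_β = Φ⁻¹(0.9) = 1.282. For large effect (d = 0.88): n per group = 2(z_{α/2} + z_β)²/d² = 2(1.645 + 1.282)²/0.88² = 22.1 → 23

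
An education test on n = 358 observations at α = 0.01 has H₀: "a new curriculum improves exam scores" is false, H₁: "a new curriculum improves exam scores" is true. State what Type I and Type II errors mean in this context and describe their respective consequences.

Type I (false positive): concluding that a new curriculum improves exam scores when it is not — adopting a curriculum that gives no real benefit — disruption for nothing. Type II (false negative): failing to conclude that a new curriculum improves exam scores when it is — keeping the old curriculum when the new one would have helped students. Which is costlier depends on domain priorities and is a judgement call rather than a statistical fact.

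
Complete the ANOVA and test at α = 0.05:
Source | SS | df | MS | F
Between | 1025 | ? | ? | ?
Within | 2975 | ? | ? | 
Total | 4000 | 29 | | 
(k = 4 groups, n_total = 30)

df_between = 3, df_within = 26. MS_between = 341.67, MS_within = 114.42. F = 2.986, F_crit ≈ 2.975. Reject H₀.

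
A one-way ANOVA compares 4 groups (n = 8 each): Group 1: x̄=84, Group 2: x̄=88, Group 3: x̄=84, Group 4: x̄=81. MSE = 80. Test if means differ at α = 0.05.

Grand mean = 84.25. SS_between = 198.0, MS_between = 66.0. F = 0.825, F_crit ≈ 2.947. Fail to reject H₀.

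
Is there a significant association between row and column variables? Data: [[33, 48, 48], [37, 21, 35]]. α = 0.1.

χ² = 7.181. df = 2, critical = 4.605. Reject H₀. Variables are dependent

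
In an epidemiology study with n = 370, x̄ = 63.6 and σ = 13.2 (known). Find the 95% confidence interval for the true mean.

CI = x̄ ± z*(σ/√n) = 63.6 ± 1.96(13.2/√370) = 63.6 ± 1.35 = (62.25, 64.95)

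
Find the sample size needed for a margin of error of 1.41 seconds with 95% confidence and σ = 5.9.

n = (z*σ/E)² = (1.96×5.9/1.41)² = 67.3 → n = 68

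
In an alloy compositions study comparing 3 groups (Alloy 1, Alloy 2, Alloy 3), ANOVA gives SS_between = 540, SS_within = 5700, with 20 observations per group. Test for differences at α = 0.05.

df_between = 2, df_within = 57. F = MS_between/MS_within = 270.0/100.0 = 2.7. F_crit ≈ 3.159. Fail to reject H₀.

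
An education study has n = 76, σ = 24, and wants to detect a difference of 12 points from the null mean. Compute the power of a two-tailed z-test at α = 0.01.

SE = σ/√n = 24/√76 = 2.753. Non-centrality λ = d/SE = 12/2.753 = 4.359. Power ≈ Φ(λ - z_{α/2}) = Φ(4.359 - 2.576) = Φ(1.783) = 0.963.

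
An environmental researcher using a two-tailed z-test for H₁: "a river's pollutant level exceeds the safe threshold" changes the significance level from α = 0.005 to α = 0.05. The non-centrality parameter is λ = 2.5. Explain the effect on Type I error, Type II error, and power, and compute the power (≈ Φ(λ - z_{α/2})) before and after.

Increasing α from 0.005 to 0.05:
• Type I error rate increases (α is the Type I rate by definition).
• Critical value moves from z_{α/2} = 2.807 to 1.96, so power = Φ(λ - z_{α/2}) goes from Φ(2.5 - 2.807) = 0.379 to Φ(2.5 - 1.96) = 0.705.
• Type II error rate β = 1 - power therefore decreases (0.621 → 0.295).
Appropriate when false negatives are costly — here, allowing unsafe pollution to continue.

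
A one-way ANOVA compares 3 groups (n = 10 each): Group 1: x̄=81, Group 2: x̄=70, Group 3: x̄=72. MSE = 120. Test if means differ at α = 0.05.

Grand mean = 74.33. SS_between = 686.67, MS_between = 343.33. F = 2.861, F_crit ≈ 3.354. Fail to reject H₀.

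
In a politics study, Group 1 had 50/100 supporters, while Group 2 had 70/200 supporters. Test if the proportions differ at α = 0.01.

p̂₁ = 0.5, p̂₂ = 0.35, pooled p̂ = 0.4. z = 2.5. Critical: ±2.576. Fail to reject H₀.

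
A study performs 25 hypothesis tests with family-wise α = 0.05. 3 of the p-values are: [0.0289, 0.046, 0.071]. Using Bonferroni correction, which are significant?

Bonferroni α = 0.05/25 = 0.002. None of the given p-values are significant.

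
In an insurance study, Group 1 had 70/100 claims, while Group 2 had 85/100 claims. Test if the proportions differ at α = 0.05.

p̂₁ = 0.7, p̂₂ = 0.85, pooled p̂ = 0.775. z = -2.54. Critical: ±1.96. Reject H₀.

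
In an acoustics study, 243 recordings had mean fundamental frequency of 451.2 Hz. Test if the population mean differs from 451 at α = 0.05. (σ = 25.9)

z = (x̄ - μ₀)/(σ/√n) = (451.2 - 451)/(25.9/√243) = 0.12. Critical value: ±1.96. Since |0.12| ≤ 1.96, Fail to reject H₀.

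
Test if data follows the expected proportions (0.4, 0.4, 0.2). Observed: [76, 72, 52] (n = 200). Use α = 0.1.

Expected: [80.0, 80.0, 40.0]. χ² = 4.6. df = 2, critical = 4.605. Fail to reject H₀.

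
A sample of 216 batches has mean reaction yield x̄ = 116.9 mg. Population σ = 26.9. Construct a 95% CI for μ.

CI = x̄ ± z*(σ/√n) = 116.9 ± 1.96(26.9/√216) = 116.9 ± 3.59 = (113.31, 120.49)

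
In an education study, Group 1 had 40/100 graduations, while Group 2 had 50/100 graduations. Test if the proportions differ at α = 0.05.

p̂₁ = 0.4, p̂₂ = 0.5, pooled p̂ = 0.45. z = -1.421. Critical: ±1.96. Fail to reject H₀.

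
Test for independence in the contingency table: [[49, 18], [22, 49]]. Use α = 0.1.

χ² = 24.516. df = 1, critical = 2.706. Reject H₀. Variables are dependent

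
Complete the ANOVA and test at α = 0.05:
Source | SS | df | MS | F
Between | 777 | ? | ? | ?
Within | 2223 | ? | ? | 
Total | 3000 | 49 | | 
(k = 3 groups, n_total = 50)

df_between = 2, df_within = 47. MS_between = 388.5, MS_within = 47.3. F = 8.214, F_crit ≈ 3.195. Reject H₀.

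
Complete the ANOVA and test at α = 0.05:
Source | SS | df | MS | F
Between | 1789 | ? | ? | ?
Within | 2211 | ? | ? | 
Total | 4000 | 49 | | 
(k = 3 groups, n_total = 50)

df_between = 2, df_within = 47. MS_between = 894.5, MS_within = 47.04. F = 19.015, F_crit ≈ 3.195. Reject H₀.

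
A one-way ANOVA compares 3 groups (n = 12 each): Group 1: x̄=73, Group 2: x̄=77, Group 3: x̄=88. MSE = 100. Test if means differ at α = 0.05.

Grand mean = 79.33. SS_between = 1448.0, MS_between = 724.0. F = 7.24, F_crit ≈ 3.285. Reject H₀.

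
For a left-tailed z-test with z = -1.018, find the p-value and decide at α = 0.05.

p = P(Z < -1.018) = Φ(-1.018) ≈ 0.1543. Since p ≥ 0.05, fail to reject H₀ (not significant) at α = 0.05.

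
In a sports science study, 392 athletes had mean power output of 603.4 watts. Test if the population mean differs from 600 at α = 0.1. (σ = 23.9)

z = (x̄ - μ₀)/(σ/√n) = (603.4 - 600)/(23.9/√392) = 2.817. Critical value: ±1.645. Since |2.817| > 1.645, Reject H₀.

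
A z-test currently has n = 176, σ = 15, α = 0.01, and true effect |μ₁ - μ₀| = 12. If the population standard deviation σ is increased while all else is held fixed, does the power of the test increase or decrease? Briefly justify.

Power decreases: a larger σ inflates the standard error σ/√n, pulling the sampling distribution under H₁ back toward the critical value.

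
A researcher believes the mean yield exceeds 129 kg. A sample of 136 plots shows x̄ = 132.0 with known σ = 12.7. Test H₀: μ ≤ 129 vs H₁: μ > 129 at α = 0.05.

z = 2.755. Critical value: 1.645. Reject H₀.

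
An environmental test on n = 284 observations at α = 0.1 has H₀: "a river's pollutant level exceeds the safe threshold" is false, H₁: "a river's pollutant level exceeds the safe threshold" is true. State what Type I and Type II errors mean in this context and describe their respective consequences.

Type I (false positive): concluding that a river's pollutant level exceeds the safe threshold when it is not — shutting down a compliant factory unnecessarily. Type II (false negative): failing to conclude that a river's pollutant level exceeds the safe threshold when it is — allowing unsafe pollution to continue. Which is costlier depends on domain priorities and is a judgement call rather than a statistical fact.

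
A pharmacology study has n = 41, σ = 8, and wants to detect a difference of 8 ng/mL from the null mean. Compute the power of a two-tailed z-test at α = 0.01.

SE = σ/√n = 8/√41 = 1.249. Non-centrality λ = d/SE = 8/1.249 = 6.403. Power ≈ Φ(λ - z_{α/2}) = Φ(6.403 - 2.576) = Φ(3.827) = 1.0.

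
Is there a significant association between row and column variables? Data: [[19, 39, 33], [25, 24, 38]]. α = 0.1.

χ² = 4.654. df = 2, critical = 4.605. Reject H₀. Variables are dependent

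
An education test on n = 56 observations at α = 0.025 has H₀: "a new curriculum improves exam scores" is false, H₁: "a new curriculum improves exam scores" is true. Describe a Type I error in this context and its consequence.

Type I error: rejecting H₀ when it is true — concluding that a new curriculum improves exam scores when in fact it is not. Consequence: adopting a curriculum that gives no real benefit — disruption for nothing.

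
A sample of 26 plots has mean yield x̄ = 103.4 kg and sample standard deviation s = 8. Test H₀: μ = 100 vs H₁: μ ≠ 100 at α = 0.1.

t = (x̄ - μ₀)/(s/√n) = (103.4 - 100)/(8/√26) = 2.167. df = 25, critical t = ±1.708. Reject H₀.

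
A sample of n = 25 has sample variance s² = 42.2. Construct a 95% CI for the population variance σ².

df = 24. χ²_{0.025} = 39.364, χ²_{0.975} = 12.401. CI for σ² = ((n-1)s²/χ²_{α/2}, (n-1)s²/χ²_{1-α/2}) = (24·42.2/39.364, 24·42.2/12.401) = (25.73, 81.67)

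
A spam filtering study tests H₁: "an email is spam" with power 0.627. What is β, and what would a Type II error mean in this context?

β = 1 - power = 1 - 0.627 = 0.373. A Type II error is failing to reject H₀ when H₀ is false (false negative) — here, failing to conclude that an email is spam when in fact it is true. Consequence: a spam email lands in the inbox.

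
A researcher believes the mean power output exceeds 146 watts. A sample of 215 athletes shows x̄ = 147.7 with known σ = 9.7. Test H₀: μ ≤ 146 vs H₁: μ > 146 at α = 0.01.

z = 2.57. Critical value: 2.33. Reject H₀.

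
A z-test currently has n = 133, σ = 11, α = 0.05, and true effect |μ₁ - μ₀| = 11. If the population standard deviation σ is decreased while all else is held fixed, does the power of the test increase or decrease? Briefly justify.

Power increases: a smaller σ shrinks the standard error σ/√n, moving the sampling distribution under H₁ further from the critical value.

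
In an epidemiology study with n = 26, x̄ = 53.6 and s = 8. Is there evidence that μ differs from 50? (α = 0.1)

t = (x̄ - μ₀)/(s/√n) = (53.6 - 50)/(8/√26) = 2.295. df = 25, critical t = ±1.708. Reject H₀.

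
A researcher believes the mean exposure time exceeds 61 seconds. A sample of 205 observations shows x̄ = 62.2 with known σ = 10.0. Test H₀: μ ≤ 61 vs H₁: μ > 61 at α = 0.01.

z = 1.718. Critical value: 2.33. Fail to reject H₀.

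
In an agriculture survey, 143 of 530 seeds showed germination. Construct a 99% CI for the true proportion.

p̂ = 0.27. CI = p̂ ± z*√(p̂(1-p̂)/n) = (0.22, 0.319)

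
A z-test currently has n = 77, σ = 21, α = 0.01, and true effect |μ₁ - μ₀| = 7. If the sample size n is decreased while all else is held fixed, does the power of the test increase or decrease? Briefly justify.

Power decreases: a smaller n inflates the standard error σ/√n, pulling the sampling distribution under H₁ back toward the critical value.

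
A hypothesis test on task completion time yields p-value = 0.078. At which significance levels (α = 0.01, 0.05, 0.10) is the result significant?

p = 0.078. Significant at: α = 0.1.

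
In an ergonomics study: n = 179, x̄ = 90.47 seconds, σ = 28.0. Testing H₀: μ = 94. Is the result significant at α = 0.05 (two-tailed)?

z = (90.47 - 94)/(28.0/√179) = -1.687. Since |z| ≤ 1.96, not significant at α = 0.05.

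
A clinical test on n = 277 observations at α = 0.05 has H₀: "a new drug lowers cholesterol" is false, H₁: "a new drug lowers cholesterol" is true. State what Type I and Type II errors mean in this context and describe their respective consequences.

Type I (false positive): concluding that a new drug lowers cholesterol when it is not — approving an ineffective drug — patients take a useless medication and may skip effective alternatives. Type II (false negative): failing to conclude that a new drug lowers cholesterol when it is — shelving an effective drug — patients miss out on a treatment that would have helped. Which is costlier depends on domain priorities and is a judgement call rather than a statistical fact.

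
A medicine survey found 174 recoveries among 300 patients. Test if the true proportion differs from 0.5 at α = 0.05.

p̂ = 0.58, p₀ = 0.5. z = (p̂ - p₀)/√(p₀(1-p₀)/n) = 2.771. Critical: ±1.96. Reject H₀.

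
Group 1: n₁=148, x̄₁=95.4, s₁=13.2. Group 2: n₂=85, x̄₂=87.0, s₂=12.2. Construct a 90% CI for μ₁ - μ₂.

Difference = 8.4. SE = √(13.2²/148 + 12.2²/85) = 1.711. CI = (5.59, 11.21)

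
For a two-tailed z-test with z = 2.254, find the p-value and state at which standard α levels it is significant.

p = 2·P(Z > |2.254|) = 2·(1 - Φ(2.254)) ≈ 0.0242. Significant at α = 0.1; Significant at α = 0.05.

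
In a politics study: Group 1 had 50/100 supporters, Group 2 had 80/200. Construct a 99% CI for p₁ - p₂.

p̂₁ = 0.5, p̂₂ = 0.4. Difference = 0.1. CI = (-0.057, 0.257)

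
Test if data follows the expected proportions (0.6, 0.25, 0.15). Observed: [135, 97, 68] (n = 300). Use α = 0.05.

Expected: [180.0, 75.0, 45.0]. χ² = 29.459. df = 2, critical = 5.991. Reject H₀.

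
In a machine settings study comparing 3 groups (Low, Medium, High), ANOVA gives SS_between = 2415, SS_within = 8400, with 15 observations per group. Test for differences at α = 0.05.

df_between = 2, df_within = 42. F = MS_between/MS_within = 1207.5/200.0 = 6.037. F_crit ≈ 3.22. Reject H₀. At least one mean differs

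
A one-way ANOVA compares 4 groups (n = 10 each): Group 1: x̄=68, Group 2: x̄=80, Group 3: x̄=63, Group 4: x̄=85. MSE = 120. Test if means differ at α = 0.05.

Grand mean = 74.0. SS_between = 3140.0, MS_between = 1046.67. F = 8.722, F_crit ≈ 2.866. Reject H₀.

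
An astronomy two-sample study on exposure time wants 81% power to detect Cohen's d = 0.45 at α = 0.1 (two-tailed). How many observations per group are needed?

z_{α/2} = 1.645, z_β = Φ⁻¹(0.81) = 0.878. For small effect (d = 0.45): n per group = 2(z_{α/2} + z_β)²/d² = 2(1.645 + 0.878)²/0.45² = 62.9 → 63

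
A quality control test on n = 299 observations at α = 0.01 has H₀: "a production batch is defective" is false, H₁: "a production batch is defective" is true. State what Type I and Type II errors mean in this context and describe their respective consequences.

Type I (false positive): concluding that a production batch is defective when it is not — scrapping a good batch — wasted material and cost for no reason. Type II (false negative): failing to conclude that a production batch is defective when it is — shipping a defective batch — faulty products reach customers. Which is costlier depends on domain priorities and is a judgement call rather than a statistical fact.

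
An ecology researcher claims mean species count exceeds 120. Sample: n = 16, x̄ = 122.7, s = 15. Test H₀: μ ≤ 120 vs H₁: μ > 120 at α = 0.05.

t = (122.7 - 120)/(15/√16) = 0.72, df = 15. Critical t = 1.753. Fail to reject H₀.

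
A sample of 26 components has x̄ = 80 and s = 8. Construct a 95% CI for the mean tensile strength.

CI = x̄ ± t*(s/√n) = 80 ± 2.06(8/√26) = (76.77, 83.23)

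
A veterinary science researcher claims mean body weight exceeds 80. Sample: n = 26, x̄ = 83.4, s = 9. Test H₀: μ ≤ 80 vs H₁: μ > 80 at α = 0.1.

t = (83.4 - 80)/(9/√26) = 1.926, df = 25. Critical t = 1.316. Reject H₀.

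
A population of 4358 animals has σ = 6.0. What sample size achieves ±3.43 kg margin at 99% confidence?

Without FPC: n₀ = (2.576×6.0/3.43)² = 20.305. With FPC: n = n₀N/(n₀+N-1) = 20.2 → n = 21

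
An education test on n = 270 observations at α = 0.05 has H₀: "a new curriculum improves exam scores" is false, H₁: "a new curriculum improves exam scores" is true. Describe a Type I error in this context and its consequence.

Type I error: rejecting H₀ when it is true — concluding that a new curriculum improves exam scores when in fact it is not. Consequence: adopting a curriculum that gives no real benefit — disruption for nothing.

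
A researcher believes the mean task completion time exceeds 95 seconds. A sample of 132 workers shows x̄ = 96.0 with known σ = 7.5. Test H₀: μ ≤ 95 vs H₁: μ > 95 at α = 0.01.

z = 1.532. Critical value: 2.33. Fail to reject H₀.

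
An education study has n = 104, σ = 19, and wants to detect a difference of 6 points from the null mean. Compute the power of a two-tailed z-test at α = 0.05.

SE = σ/√n = 19/√104 = 1.863. Non-centrality λ = d/SE = 6/1.863 = 3.22. Power ≈ Φ(λ - z_{α/2}) = Φ(3.22 - 1.96) = Φ(1.26) = 0.896.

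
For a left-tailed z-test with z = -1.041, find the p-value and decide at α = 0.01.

p = P(Z < -1.041) = Φ(-1.041) ≈ 0.1489. Since p ≥ 0.01, fail to reject H₀ (not significant) at α = 0.01.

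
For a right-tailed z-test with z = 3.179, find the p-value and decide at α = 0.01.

p = P(Z > 3.179) = 1 - Φ(3.179) ≈ 0.0007. Since p < 0.01, reject H₀ (significant) at α = 0.01.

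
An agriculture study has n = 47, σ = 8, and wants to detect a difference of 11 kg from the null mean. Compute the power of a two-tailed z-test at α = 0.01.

SE = σ/√n = 8/√47 = 1.167. Non-centrality λ = d/SE = 11/1.167 = 9.427. Power ≈ Φ(λ - z_{α/2}) = Φ(9.427 - 2.576) = Φ(6.851) = 1.0.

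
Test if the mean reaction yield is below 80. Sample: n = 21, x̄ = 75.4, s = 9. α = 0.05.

t = (75.4 - 80)/(9/√21) = -2.342, df = 20. Critical t = -1.725. Reject H₀.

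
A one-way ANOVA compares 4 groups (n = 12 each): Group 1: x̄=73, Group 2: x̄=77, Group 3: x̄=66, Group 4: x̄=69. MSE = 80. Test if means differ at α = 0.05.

Grand mean = 71.25. SS_between = 825.0, MS_between = 275.0. F = 3.438, F_crit ≈ 2.816. Reject H₀.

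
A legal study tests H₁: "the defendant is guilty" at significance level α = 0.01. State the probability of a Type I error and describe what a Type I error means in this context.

P(Type I error) = α = 0.01. A Type I error is rejecting H₀ when H₀ is actually true (false positive) — here, concluding that the defendant is guilty when in fact this is not the case. Consequence: convicting an innocent person.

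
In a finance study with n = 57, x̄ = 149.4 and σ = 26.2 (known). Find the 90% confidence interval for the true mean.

CI = x̄ ± z*(σ/√n) = 149.4 ± 1.645(26.2/√57) = 149.4 ± 5.71 = (143.69, 155.11)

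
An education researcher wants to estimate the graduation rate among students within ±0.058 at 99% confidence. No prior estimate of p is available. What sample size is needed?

Conservative approach: use p = 0.5 (maximizes p(1-p) = 0.25). n = z²(0.25)/E² = 2.576²×0.25/0.058² = 493.1 → n = 494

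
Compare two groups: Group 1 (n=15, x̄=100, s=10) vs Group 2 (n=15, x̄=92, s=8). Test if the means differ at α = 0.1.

Pooled sp = 9.06. t = 2.419, df = 28. Critical t = ±1.701. Reject H₀.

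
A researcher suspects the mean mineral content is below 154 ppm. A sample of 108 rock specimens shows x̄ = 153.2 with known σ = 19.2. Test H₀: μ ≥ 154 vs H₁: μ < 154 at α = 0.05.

z = -0.433. Critical value: -1.645. Fail to reject H₀.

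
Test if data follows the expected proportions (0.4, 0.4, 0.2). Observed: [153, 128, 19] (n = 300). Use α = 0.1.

Expected: [120.0, 120.0, 60.0]. χ² = 37.625. df = 2, critical = 4.605. Reject H₀.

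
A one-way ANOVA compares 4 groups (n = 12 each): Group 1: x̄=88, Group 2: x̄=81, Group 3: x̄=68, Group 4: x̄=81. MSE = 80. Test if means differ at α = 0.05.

Grand mean = 79.5. SS_between = 2508.0, MS_between = 836.0. F = 10.45, F_crit ≈ 2.816. Reject H₀.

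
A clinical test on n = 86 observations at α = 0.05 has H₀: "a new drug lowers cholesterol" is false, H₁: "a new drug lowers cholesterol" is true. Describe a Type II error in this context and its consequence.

Type II error: failing to reject H₀ when it is false — concluding that a new drug lowers cholesterol is not supported when in fact it is. Consequence: shelving an effective drug — patients miss out on a treatment that would have helped.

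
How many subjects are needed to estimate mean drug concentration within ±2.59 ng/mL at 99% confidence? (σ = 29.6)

n = (z*σ/E)² = (2.576×29.6/2.59)² = 866.7 → n = 867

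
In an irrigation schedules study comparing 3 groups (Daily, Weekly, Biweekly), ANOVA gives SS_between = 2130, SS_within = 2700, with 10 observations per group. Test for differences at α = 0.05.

df_between = 2, df_within = 27. F = MS_between/MS_within = 1065.0/100.0 = 10.65. F_crit ≈ 3.354. Reject H₀. At least one mean differs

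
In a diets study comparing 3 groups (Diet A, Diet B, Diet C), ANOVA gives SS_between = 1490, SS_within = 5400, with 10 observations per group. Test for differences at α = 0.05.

df_between = 2, df_within = 27. F = MS_between/MS_within = 745.0/200.0 = 3.725. F_crit ≈ 3.354. Reject H₀. At least one mean differs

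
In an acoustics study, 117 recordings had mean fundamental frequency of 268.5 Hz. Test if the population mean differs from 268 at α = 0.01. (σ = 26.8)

z = (x̄ - μ₀)/(σ/√n) = (268.5 - 268)/(26.8/√117) = 0.202. Critical value: ±2.576. Since |0.202| ≤ 2.576, Fail to reject H₀.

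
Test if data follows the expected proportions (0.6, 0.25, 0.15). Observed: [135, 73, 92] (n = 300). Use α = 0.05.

Expected: [180.0, 75.0, 45.0]. χ² = 60.392. df = 2, critical = 5.991. Reject H₀.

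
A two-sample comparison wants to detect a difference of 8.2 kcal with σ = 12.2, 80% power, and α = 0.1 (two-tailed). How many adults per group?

n per group = 2(z_α/2 + z_β)²σ²/d² = 2×(1.645 + 0.84)²×12.2²/8.2² = 27.3 → n = 28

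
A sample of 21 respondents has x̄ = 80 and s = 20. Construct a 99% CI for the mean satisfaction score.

CI = x̄ ± t*(s/√n) = 80 ± 2.845(20/√21) = (67.58, 92.42)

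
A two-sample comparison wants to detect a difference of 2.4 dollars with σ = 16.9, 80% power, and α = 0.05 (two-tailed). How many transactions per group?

n per group = 2(z_α/2 + z_β)²σ²/d² = 2×(1.96 + 0.84)²×16.9²/2.4² = 777.5 → n = 778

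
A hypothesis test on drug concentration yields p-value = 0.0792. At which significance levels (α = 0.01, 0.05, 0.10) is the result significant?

p = 0.0792. Significant at: α = 0.1.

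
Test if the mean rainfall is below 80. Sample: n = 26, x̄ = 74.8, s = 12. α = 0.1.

t = (74.8 - 80)/(12/√26) = -2.21, df = 25. Critical t = -1.316. Reject H₀.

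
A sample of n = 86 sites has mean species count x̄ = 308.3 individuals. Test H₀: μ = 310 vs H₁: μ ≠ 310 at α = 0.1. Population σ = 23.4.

z = (x̄ - μ₀)/(σ/√n) = (308.3 - 310)/(23.4/√86) = -0.674. Critical value: ±1.645. Since |-0.674| ≤ 1.645, Fail to reject H₀.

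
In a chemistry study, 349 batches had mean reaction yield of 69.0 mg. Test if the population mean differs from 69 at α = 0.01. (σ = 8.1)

z = (x̄ - μ₀)/(σ/√n) = (69.0 - 69)/(8.1/√349) = 0.0. Critical value: ±2.576. Since |0.0| ≤ 2.576, Fail to reject H₀.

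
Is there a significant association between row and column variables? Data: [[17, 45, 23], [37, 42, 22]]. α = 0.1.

χ² = 6.203. df = 2, critical = 4.605. Reject H₀. Variables are dependent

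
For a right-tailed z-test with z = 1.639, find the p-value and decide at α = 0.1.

p = P(Z > 1.639) = 1 - Φ(1.639) ≈ 0.0506. Since p < 0.1, reject H₀ (significant) at α = 0.1.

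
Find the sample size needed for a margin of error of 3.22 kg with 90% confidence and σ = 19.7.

n = (z*σ/E)² = (1.645×19.7/3.22)² = 101.3 → n = 102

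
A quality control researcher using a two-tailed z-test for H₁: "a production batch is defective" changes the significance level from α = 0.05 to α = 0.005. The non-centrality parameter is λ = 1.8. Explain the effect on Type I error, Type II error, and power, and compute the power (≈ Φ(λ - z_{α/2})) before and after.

Decreasing α from 0.05 to 0.005:
• Type I error rate decreases (α is the Type I rate by definition).
• Critical value moves from z_{α/2} = 1.96 to 2.807, so power = Φ(λ - z_{α/2}) goes from Φ(1.8 - 1.96) = 0.436 to Φ(1.8 - 2.807) = 0.157.
• Type II error rate β = 1 - power therefore increases (0.564 → 0.843).
Appropriate when false positives are costly — here, scrapping a good batch — wasted material and cost for no reason.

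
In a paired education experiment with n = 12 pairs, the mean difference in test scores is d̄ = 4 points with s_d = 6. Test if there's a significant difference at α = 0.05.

t = d̄/(s_d/√n) = 4/(6/√12) = 2.309. df = 11, critical t = ±2.201. Reject H₀.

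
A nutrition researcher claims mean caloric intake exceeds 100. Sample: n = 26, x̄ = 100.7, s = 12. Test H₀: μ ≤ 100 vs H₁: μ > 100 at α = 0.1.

t = (100.7 - 100)/(12/√26) = 0.297, df = 25. Critical t = 1.316. Fail to reject H₀.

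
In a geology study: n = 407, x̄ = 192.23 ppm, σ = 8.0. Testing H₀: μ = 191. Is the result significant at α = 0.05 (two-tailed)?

z = (192.23 - 191)/(8.0/√407) = 3.102. Since |z| > 1.96, significant at α = 0.05.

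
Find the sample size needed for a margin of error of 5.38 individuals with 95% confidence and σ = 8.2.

n = (z*σ/E)² = (1.96×8.2/5.38)² = 8.9 → n = 9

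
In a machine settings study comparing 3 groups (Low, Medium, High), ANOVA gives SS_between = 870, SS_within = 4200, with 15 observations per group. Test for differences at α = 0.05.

df_between = 2, df_within = 42. F = MS_between/MS_within = 435.0/100.0 = 4.35. F_crit ≈ 3.22. Reject H₀. At least one mean differs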